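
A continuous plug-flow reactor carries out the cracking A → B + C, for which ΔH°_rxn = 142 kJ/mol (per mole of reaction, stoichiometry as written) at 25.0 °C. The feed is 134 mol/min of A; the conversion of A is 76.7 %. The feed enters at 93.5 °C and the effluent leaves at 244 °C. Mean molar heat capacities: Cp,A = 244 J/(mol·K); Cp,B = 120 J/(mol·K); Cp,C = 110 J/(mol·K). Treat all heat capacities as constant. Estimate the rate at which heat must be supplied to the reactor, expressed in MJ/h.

Extent of reaction ξ = 0.767 × 134 = 102.78 mol/min
Reaction term: ξ·ΔH°_rxn = 102.78 × 142 = 14594 kJ/min
Sensible, feed 93.5→25 °C: -2239.7 kJ/min
Outlet flows (mol/min): A 31.222, B 102.78, C 102.78
Sensible, products 25→244 °C: 6845.3 kJ/min
Q = ΔH = 19200 kJ/min = 320 kW
Heat supplied = 1152 MJ/h

Q_in = 1150 MJ/h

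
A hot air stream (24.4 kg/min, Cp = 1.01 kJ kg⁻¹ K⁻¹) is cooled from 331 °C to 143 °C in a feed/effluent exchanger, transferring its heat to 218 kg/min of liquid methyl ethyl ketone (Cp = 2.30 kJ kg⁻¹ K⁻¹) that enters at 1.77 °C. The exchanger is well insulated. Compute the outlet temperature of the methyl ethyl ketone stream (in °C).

T_c,out = 11.0 °C

Heat released by hot stream: Q = 24.4 × 1.01 × (331 − 143) = 4633.1 kJ/min
Energy balance on cold side (adiabatic exchanger): Q = ṁ_c·Cp_c·(T_c,out − T_c,in)
T_c,out = 1.77 + 4633.1/(218 × 2.30) = 11.01 °C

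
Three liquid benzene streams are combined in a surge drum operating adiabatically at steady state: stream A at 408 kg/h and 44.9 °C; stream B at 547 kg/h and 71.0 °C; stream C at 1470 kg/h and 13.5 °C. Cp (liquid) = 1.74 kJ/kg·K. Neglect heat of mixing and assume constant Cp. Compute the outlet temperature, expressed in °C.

Energy balance with Q = 0: Σ ṁᵢCp,ᵢ(T_out − Tᵢ) = 0
Σ ṁᵢCp,ᵢTᵢ = 408×1.74×44.9 + 547×1.74×71.0 + 1470×1.74×13.5 = 133980
Σ ṁᵢCp,ᵢ = 408×1.74 + 547×1.74 + 1470×1.74 = 4219.5
T_out = 133980 / 4219.5 = 31.753 °C

T_out = 31.8 °C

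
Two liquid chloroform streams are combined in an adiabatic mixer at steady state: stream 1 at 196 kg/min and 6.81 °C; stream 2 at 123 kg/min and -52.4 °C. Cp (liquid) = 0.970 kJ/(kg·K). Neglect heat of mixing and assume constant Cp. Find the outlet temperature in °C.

Energy balance with Q = 0: Σ ṁᵢCp,ᵢ(T_out − Tᵢ) = 0
Σ ṁᵢCp,ᵢTᵢ = 196×0.970×6.81 + 123×0.970×-52.4 = -4957.1
Σ ṁᵢCp,ᵢ = 196×0.970 + 123×0.970 = 309.43
T_out = -4957.1 / 309.43 = -16.02 °C

T_out = -16.0 °C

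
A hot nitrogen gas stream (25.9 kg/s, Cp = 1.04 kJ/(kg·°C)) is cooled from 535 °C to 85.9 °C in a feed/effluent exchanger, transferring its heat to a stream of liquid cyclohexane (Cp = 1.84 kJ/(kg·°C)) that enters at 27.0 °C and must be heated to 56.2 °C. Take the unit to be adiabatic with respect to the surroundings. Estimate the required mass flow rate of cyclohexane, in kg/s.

ṁ_c = 225 kg/s

Heat released by hot stream: Q = 25.9 × 1.04 × (535 − 85.9) = 12097 kJ/s
Energy balance on cold side (adiabatic exchanger): Q = ṁ_c·Cp_c·(T_c,out − T_c,in)
ṁ_c = 12097 / [1.84 × (56.2 − 27.0)] = 225.15 kg/s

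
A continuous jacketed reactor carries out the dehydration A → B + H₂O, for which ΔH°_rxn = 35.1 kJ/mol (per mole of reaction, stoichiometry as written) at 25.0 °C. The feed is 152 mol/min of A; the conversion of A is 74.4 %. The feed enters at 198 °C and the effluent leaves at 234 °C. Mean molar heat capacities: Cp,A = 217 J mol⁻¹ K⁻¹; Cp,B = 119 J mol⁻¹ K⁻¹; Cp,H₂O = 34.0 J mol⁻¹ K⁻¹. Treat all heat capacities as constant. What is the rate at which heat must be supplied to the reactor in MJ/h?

Q_in = 219 MJ/h

Extent of reaction ξ = 0.744 × 152 = 113.09 mol/min
Reaction term: ξ·ΔH°_rxn = 113.09 × 35.1 = 3969.4 kJ/min
Sensible, feed 198→25 °C: -5706.2 kJ/min
Outlet flows (mol/min): A 38.912, B 113.09, H₂O 113.09
Sensible, products 25→234 °C: 5381 kJ/min
Q = ΔH = 3644.1 kJ/min = 60.736 kW
Heat supplied = 218.65 MJ/h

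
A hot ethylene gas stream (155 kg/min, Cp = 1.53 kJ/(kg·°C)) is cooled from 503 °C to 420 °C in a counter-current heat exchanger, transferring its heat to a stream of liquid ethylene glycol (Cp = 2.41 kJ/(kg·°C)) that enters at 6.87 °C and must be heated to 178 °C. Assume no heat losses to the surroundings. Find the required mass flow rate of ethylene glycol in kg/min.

Heat released by hot stream: Q = 155 × 1.53 × (503 − 420) = 19683 kJ/min
Energy balance on cold side (adiabatic exchanger): Q = ṁ_c·Cp_c·(T_c,out − T_c,in)
ṁ_c = 19683 / [2.41 × (178 − 6.87)] = 47.726 kg/min

ṁ_c = 47.7 kg/min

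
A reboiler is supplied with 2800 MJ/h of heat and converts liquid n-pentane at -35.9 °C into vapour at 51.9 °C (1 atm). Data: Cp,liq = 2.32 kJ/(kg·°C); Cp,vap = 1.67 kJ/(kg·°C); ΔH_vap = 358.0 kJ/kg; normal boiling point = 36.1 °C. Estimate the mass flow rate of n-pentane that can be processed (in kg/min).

ṁ = 84.6 kg/min

Δh = 2.32×(36.1−-35.9) + 358.0 + 1.67×(51.9−36.1) = 551.43 kJ/kg
Q = 2800 MJ/h = 777.78 kJ/s = 46667 kJ/min
ṁ = Q/Δh = 46667 / 551.43 = 84.629 kg/min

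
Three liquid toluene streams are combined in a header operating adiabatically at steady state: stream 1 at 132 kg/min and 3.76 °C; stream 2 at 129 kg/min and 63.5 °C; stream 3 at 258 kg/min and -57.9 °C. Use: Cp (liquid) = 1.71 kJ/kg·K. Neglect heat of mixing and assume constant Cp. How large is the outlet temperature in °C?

T_out = -12.0 °C

Energy balance with Q = 0: Σ ṁᵢCp,ᵢ(T_out − Tᵢ) = 0
T_out = Σ ṁᵢCp,ᵢTᵢ / Σ ṁᵢCp,ᵢ
      = -10688 / 887.49 = -12.043 °C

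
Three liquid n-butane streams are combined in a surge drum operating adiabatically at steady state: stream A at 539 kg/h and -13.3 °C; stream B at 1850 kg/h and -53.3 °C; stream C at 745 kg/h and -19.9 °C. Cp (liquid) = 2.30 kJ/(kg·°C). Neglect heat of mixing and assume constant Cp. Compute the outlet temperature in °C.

No heat crosses the boundary, so H_out = H_in.
Σ ṁᵢCp,ᵢTᵢ = 539×2.30×-13.3 + 1850×2.30×-53.3 + 745×2.30×-19.9 = -277380
Σ ṁᵢCp,ᵢ = 539×2.30 + 1850×2.30 + 745×2.30 = 7208.2
T_out = -277380 / 7208.2 = -38.481 °C

T_out = -38.5 °C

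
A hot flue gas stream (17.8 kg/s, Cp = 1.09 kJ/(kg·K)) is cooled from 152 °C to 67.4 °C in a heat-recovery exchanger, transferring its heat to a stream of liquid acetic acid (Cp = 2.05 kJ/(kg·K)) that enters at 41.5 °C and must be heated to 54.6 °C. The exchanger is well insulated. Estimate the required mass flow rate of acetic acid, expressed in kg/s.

Heat released by hot stream: Q = 17.8 × 1.09 × (152 − 67.4) = 1641.4 kJ/s
Energy balance on cold side (adiabatic exchanger): Q = ṁ_c·Cp_c·(T_c,out − T_c,in)
ṁ_c = 1641.4 / [2.05 × (54.6 − 41.5)] = 61.121 kg/s

ṁ_c = 61.1 kg/s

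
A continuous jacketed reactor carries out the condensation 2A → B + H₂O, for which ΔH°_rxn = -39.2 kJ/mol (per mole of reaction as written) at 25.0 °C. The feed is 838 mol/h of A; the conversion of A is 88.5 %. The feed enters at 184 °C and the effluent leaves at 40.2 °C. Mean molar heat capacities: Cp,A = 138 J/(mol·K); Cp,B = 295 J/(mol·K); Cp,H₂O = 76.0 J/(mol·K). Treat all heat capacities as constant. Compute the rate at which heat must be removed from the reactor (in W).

Extent of reaction ξ = 0.885 × 838 / 2 = 370.81 mol/h
Reaction term: ξ·ΔH°_rxn = 370.81 × -39.2 = -14536 kJ/h
Sensible, feed 184→25 °C: -18387 kJ/h
Outlet flows (mol/h): A 96.37, B 370.81, H₂O 370.81
Sensible, products 25→40.2 °C: 2293.2 kJ/h
Q = ΔH = -30630 kJ/h = -8.5084 kW
Heat removed = 8508.4 W

Q_out = 8510 W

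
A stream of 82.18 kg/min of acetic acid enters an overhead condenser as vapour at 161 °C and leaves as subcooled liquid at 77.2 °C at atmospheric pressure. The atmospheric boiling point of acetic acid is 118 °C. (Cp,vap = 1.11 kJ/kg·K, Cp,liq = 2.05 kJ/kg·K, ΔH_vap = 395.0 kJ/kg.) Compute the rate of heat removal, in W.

Q_c = 721000 W

vapour 161→118 °C: -47.73 kJ/kg
condensation at 118 °C: -395 kJ/kg
liquid 118→77.2 °C: -83.64 kJ/kg
Δh = -47.73 + -395 + -83.64 = -526.37 kJ/kg
Q = ṁ·Δh = 82.18 kg/min × -526.37 kJ/kg = -43257 kJ/min
|Q| = 720.95 kW = 720950 W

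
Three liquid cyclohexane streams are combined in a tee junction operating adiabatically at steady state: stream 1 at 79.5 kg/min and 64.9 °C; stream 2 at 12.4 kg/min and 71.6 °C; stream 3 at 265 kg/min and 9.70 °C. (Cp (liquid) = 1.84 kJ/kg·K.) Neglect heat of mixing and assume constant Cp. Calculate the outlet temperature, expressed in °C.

Adiabatic, steady state ⇒ Σ ṁᵢCp,ᵢ(T_out − Tᵢ) = 0
Σ ṁᵢCp,ᵢTᵢ = 79.5×1.84×64.9 + 12.4×1.84×71.6 + 265×1.84×9.70 = 15857
Σ ṁᵢCp,ᵢ = 79.5×1.84 + 12.4×1.84 + 265×1.84 = 656.7
T_out = 15857 / 656.7 = 24.147 °C

T_out = 24.1 °C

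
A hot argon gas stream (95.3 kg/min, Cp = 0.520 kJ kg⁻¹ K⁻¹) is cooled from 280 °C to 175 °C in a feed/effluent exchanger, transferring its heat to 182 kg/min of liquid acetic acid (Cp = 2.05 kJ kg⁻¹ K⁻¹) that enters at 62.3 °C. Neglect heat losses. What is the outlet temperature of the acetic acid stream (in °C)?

Heat released by hot stream: Q = 95.3 × 0.520 × (280 − 175) = 5203.4 kJ/min
Energy balance on cold side (adiabatic exchanger): Q = ṁ_c·Cp_c·(T_c,out − T_c,in)
T_c,out = 62.3 + 5203.4/(182 × 2.05) = 76.246 °C

T_c,out = 76.2 °C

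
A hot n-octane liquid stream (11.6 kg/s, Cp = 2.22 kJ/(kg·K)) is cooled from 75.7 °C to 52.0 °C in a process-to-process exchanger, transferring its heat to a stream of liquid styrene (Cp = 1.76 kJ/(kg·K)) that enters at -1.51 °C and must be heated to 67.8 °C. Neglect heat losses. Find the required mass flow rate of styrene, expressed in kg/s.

Heat released by hot stream: Q = 11.6 × 2.22 × (75.7 − 52.0) = 610.32 kJ/s
Energy balance on cold side (adiabatic exchanger): Q = ṁ_c·Cp_c·(T_c,out − T_c,in)
ṁ_c = 610.32 / [1.76 × (67.8 − -1.51)] = 5.0032 kg/s

ṁ_c = 5.00 kg/s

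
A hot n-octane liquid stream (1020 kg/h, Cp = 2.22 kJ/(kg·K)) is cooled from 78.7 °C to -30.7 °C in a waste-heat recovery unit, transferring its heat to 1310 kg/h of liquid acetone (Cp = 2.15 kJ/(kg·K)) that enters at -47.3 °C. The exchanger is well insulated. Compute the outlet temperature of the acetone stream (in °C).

Heat released by hot stream: Q = 1020 × 2.22 × (78.7 − -30.7) = 247730 kJ/h
Energy balance on cold side (adiabatic exchanger): Q = ṁ_c·Cp_c·(T_c,out − T_c,in)
T_c,out = -47.3 + 247730/(1310 × 2.15) = 40.655 °C

T_c,out = 40.7 °C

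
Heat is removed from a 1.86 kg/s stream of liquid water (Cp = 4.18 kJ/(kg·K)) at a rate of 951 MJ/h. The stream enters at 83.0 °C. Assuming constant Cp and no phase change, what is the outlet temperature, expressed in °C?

Q = 951 MJ/h = 264.17 kJ/s
ΔT = Q/(ṁ·Cp) = 264.17/(1.86×4.18) = 33.977 K
T_out = 83.0 − 33.977 = 49.023 °C

T_out = 49.0 °C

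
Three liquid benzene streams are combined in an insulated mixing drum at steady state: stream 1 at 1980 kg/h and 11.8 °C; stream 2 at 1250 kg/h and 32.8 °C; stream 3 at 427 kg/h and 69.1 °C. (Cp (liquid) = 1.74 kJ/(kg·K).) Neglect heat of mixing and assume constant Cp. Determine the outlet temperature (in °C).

T_out = 25.7 °C

No heat crosses the boundary, so H_out = H_in.
T_out = Σ ṁᵢCp,ᵢTᵢ / Σ ṁᵢCp,ᵢ
      = 163330 / 6363.2 = 25.668 °C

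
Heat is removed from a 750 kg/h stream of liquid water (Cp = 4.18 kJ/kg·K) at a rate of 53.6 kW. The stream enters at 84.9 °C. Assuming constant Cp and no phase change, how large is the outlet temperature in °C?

T_out = 23.3 °C

Q = 53.6 kW = 192960 kJ/h
ΔT = Q/(ṁ·Cp) = 192960/(750×4.18) = 61.55 K
T_out = 84.9 − 61.55 = 23.35 °C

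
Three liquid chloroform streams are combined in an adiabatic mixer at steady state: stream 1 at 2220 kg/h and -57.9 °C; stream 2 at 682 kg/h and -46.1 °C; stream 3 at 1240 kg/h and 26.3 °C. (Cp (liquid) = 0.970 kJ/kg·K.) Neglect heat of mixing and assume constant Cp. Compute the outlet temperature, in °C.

T_out = -30.7 °C

Energy balance with Q = 0: Σ ṁᵢCp,ᵢ(T_out − Tᵢ) = 0
Σ ṁᵢCp,ᵢTᵢ = 2220×0.970×-57.9 + 682×0.970×-46.1 + 1240×0.970×26.3 = -123550
Σ ṁᵢCp,ᵢ = 2220×0.970 + 682×0.970 + 1240×0.970 = 4017.7
T_out = -123550 / 4017.7 = -30.75 °C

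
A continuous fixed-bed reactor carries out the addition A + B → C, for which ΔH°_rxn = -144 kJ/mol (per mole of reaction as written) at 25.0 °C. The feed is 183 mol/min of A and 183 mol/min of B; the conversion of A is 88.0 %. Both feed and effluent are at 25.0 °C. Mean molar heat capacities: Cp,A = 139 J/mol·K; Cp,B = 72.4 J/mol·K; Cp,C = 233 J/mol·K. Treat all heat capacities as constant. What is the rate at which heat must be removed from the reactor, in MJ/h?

Q_out = 1390 MJ/h

Extent of reaction ξ = 0.880 × 183 = 161.04 mol/min
Reaction term: ξ·ΔH°_rxn = 161.04 × -144 = -23190 kJ/min
Q = ΔH = -23190 kJ/min = -386.5 kW
Heat removed = 1391.4 MJ/h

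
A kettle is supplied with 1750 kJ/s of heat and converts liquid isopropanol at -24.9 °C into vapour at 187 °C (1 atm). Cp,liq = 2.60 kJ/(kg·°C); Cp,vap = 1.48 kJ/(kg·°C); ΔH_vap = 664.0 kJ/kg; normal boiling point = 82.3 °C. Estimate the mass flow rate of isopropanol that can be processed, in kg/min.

ṁ = 95.7 kg/min

Δh = 2.60×(82.3−-24.9) + 664.0 + 1.48×(187−82.3) = 1097.7 kJ/kg
Q = 1750 kJ/s = 1750 kJ/s = 105000 kJ/min
ṁ = Q/Δh = 105000 / 1097.7 = 95.657 kg/min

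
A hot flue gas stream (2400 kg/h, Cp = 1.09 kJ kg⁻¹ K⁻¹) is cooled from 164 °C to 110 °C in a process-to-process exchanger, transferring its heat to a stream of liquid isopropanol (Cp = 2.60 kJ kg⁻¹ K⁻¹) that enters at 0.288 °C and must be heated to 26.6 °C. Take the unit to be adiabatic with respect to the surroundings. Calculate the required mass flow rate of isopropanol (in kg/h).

ṁ_c = 2060 kg/h

Heat released by hot stream: Q = 2400 × 1.09 × (164 − 110) = 141260 kJ/h
Energy balance on cold side (adiabatic exchanger): Q = ṁ_c·Cp_c·(T_c,out − T_c,in)
ṁ_c = 141260 / [2.60 × (26.6 − 0.288)] = 2064.9 kg/h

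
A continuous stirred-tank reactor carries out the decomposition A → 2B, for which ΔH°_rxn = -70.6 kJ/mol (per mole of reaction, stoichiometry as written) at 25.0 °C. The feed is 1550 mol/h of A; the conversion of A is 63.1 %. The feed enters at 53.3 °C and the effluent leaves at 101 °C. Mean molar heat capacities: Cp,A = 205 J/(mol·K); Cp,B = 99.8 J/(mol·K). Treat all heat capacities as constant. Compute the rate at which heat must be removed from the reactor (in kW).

Extent of reaction ξ = 0.631 × 1550 = 978.05 mol/h
Reaction term: ξ·ΔH°_rxn = 978.05 × -70.6 = -69050 kJ/h
Sensible, feed 53.3→25 °C: -8992.3 kJ/h
Outlet flows (mol/h): A 571.95, B 1956.1
Sensible, products 25→101 °C: 23748 kJ/h
Q = ΔH = -54295 kJ/h = -15.082 kW
Heat removed = 15.082 kW

Q_out = 15.1 kW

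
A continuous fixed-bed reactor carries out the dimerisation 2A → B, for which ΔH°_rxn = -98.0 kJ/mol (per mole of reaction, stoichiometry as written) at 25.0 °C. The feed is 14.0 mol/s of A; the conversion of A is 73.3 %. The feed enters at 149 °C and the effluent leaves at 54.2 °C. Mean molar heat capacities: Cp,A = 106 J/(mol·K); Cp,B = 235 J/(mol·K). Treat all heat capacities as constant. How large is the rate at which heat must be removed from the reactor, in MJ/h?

Q_out = 2300 MJ/h

Extent of reaction ξ = 0.733 × 14.0 / 2 = 5.131 mol/s
Reaction term: ξ·ΔH°_rxn = 5.131 × -98.0 = -502.84 kJ/s
Sensible, feed 149→25 °C: -184.02 kJ/s
Outlet flows (mol/s): A 3.738, B 5.131
Sensible, products 25→54.2 °C: 46.779 kJ/s
Q = ΔH = -640.08 kJ/s = -640.08 kW
Heat removed = 2304.3 MJ/h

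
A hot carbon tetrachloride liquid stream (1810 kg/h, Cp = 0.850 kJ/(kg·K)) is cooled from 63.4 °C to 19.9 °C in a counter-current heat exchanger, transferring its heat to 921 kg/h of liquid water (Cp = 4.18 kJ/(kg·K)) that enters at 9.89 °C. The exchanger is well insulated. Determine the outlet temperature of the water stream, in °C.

Heat released by hot stream: Q = 1810 × 0.850 × (63.4 − 19.9) = 66925 kJ/h
Energy balance on cold side (adiabatic exchanger): Q = ṁ_c·Cp_c·(T_c,out − T_c,in)
T_c,out = 9.89 + 66925/(921 × 4.18) = 27.274 °C

T_c,out = 27.3 °C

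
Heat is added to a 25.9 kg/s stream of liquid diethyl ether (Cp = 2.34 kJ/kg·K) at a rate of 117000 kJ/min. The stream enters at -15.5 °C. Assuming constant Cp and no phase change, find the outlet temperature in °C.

Q = 117000 kJ/min = 1950 kJ/s
ΔT = Q/(ṁ·Cp) = 1950/(25.9×2.34) = 32.175 K
T_out = -15.5 + 32.175 = 16.675 °C

T_out = 16.7 °C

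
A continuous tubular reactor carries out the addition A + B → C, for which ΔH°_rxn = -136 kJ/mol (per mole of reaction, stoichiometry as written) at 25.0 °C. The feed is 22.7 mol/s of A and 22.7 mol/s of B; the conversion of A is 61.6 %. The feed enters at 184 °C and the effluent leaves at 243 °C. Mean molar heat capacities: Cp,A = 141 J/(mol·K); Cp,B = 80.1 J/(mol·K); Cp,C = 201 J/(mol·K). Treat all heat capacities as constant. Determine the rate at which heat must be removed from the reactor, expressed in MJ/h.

Q_out = 6000 MJ/h

Extent of reaction ξ = 0.616 × 22.7 = 13.983 mol/s
Reaction term: ξ·ΔH°_rxn = 13.983 × -136 = -1901.7 kJ/s
Sensible, feed 184→25 °C: -798.02 kJ/s
Outlet flows (mol/s): A 8.7168, B 8.7168, C 13.983
Sensible, products 25→243 °C: 1032.9 kJ/s
Q = ΔH = -1666.9 kJ/s = -1666.9 kW
Heat removed = 6000.7 MJ/h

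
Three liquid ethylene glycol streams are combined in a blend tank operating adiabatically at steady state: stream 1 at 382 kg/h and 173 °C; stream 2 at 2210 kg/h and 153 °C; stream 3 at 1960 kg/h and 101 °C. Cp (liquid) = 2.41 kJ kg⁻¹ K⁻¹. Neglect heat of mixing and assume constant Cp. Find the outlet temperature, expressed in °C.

T_out = 132 °C

No heat crosses the boundary, so H_out = H_in.
T_out = Σ ṁᵢCp,ᵢTᵢ / Σ ṁᵢCp,ᵢ
      = 1.4512e+06 / 10970 = 132.29 °C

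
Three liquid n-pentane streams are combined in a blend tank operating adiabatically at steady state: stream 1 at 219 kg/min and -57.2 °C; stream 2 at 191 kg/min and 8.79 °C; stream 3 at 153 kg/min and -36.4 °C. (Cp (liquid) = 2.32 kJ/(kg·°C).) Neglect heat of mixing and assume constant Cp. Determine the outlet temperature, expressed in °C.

Energy balance with Q = 0: Σ ṁᵢCp,ᵢ(T_out − Tᵢ) = 0
Σ ṁᵢCp,ᵢTᵢ = 219×2.32×-57.2 + 191×2.32×8.79 + 153×2.32×-36.4 = -38088
Σ ṁᵢCp,ᵢ = 219×2.32 + 191×2.32 + 153×2.32 = 1306.2
T_out = -38088 / 1306.2 = -29.16 °C

T_out = -29.2 °C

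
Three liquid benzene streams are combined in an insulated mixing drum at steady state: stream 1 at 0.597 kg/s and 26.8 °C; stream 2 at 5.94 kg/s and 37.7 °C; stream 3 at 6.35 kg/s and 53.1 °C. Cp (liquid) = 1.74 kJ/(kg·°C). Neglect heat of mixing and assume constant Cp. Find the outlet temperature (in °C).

T_out = 44.8 °C

Adiabatic, steady state ⇒ Σ ṁᵢCp,ᵢ(T_out − Tᵢ) = 0
T_out = Σ ṁᵢCp,ᵢTᵢ / Σ ṁᵢCp,ᵢ
      = 1004.2 / 22.423 = 44.783 °C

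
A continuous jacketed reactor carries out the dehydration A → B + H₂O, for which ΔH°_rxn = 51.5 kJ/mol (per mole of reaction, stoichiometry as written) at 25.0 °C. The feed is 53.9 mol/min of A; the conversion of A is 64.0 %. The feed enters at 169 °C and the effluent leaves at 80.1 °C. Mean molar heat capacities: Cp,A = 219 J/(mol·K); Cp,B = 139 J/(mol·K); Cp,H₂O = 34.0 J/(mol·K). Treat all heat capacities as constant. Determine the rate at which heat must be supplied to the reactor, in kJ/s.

Extent of reaction ξ = 0.640 × 53.9 = 34.496 mol/min
Reaction term: ξ·ΔH°_rxn = 34.496 × 51.5 = 1776.5 kJ/min
Sensible, feed 169→25 °C: -1699.8 kJ/min
Outlet flows (mol/min): A 19.404, B 34.496, H₂O 34.496
Sensible, products 25→80.1 °C: 562.97 kJ/min
Q = ΔH = 639.73 kJ/min = 10.662 kW
Heat supplied = 10.662 kJ/s

Q_in = 10.7 kJ/s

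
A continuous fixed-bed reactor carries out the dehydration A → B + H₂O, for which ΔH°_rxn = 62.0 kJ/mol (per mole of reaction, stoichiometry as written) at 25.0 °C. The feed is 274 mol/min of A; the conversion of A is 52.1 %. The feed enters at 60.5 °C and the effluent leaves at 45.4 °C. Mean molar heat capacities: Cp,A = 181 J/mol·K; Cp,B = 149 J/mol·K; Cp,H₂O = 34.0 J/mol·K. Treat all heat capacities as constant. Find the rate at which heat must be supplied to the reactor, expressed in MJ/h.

Q_in = 486 MJ/h

Extent of reaction ξ = 0.521 × 274 = 142.75 mol/min
Reaction term: ξ·ΔH°_rxn = 142.75 × 62.0 = 8850.7 kJ/min
Sensible, feed 60.5→25 °C: -1760.6 kJ/min
Outlet flows (mol/min): A 131.25, B 142.75, H₂O 142.75
Sensible, products 25→45.4 °C: 1017.5 kJ/min
Q = ΔH = 8107.7 kJ/min = 135.13 kW
Heat supplied = 486.46 MJ/h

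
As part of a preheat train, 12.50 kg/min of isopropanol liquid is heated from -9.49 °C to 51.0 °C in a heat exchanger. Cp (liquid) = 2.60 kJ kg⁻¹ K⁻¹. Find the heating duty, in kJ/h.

Q = 118000 kJ/h

Q = ṁ·Cp·ΔT = 12.50 × 2.60 × (51.0 − -9.49) = 1965.9 kJ/min
Converting: 1965.9 / 60 s = 32.765 kW
Heating duty = 117960 kJ/h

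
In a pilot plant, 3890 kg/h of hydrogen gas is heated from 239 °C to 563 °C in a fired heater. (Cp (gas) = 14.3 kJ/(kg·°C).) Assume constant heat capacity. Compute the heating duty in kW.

Q = 5010 kW

Q = ṁ·Cp·ΔT = 3890 × 14.3 × (563 − 239) = 1.8023e+07 kJ/h
Converting: 1.8023e+07 / 3600 s = 5006.4 kW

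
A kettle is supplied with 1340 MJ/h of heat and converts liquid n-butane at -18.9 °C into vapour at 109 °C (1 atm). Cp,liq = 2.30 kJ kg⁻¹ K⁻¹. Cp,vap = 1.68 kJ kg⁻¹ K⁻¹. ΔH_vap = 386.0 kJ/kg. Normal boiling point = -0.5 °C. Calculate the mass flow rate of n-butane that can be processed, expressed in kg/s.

ṁ = 0.608 kg/s

Δh = 2.30×(-0.5−-18.9) + 386.0 + 1.68×(109−-0.5) = 612.28 kJ/kg
Q = 1340 MJ/h = 372.22 kJ/s = 372.22 kJ/s
ṁ = Q/Δh = 372.22 / 612.28 = 0.60793 kg/s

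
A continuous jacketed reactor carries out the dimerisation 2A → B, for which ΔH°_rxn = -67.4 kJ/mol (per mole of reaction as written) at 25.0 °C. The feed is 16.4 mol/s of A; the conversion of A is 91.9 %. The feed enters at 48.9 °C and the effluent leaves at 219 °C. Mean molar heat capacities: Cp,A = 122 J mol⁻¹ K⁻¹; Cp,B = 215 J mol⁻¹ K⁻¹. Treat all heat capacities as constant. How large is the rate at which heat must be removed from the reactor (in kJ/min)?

Q_out = 12600 kJ/min

Extent of reaction ξ = 0.919 × 16.4 / 2 = 7.5358 mol/s
Reaction term: ξ·ΔH°_rxn = 7.5358 × -67.4 = -507.91 kJ/s
Sensible, feed 48.9→25 °C: -47.819 kJ/s
Outlet flows (mol/s): A 1.3284, B 7.5358
Sensible, products 25→219 °C: 345.76 kJ/s
Q = ΔH = -209.97 kJ/s = -209.97 kW
Heat removed = 12598 kJ/min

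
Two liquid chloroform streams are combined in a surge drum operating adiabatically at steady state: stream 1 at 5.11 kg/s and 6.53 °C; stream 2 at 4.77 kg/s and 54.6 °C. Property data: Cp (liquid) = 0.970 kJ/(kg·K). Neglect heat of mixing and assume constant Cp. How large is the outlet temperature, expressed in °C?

T_out = 29.7 °C

No heat crosses the boundary, so H_out = H_in.
Σ ṁᵢCp,ᵢTᵢ = 5.11×0.970×6.53 + 4.77×0.970×54.6 = 285
Σ ṁᵢCp,ᵢ = 5.11×0.970 + 4.77×0.970 = 9.5836
T_out = 285 / 9.5836 = 29.738 °C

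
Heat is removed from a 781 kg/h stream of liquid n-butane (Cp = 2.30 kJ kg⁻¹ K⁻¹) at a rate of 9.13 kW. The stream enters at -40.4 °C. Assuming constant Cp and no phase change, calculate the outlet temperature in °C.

Q = 9.13 kW = 32868 kJ/h
ΔT = Q/(ṁ·Cp) = 32868/(781×2.30) = 18.298 K
T_out = -40.4 − 18.298 = -58.698 °C

T_out = -58.7 °C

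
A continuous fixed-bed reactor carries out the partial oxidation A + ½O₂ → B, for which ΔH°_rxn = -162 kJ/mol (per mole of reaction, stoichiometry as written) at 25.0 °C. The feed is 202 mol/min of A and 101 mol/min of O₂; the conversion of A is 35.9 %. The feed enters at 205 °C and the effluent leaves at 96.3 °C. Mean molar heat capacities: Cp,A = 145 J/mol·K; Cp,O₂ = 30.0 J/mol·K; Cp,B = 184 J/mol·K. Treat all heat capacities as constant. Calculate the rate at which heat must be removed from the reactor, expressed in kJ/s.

Q_out = 252 kJ/s

Extent of reaction ξ = 0.359 × 202 = 72.518 mol/min
Reaction term: ξ·ΔH°_rxn = 72.518 × -162 = -11748 kJ/min
Sensible, feed 205→25 °C: -5817.6 kJ/min
Outlet flows (mol/min): A 129.48, O₂ 64.741, B 72.518
Sensible, products 25→96.3 °C: 2428.5 kJ/min
Q = ΔH = -15137 kJ/min = -252.28 kW
Heat removed = 252.28 kJ/s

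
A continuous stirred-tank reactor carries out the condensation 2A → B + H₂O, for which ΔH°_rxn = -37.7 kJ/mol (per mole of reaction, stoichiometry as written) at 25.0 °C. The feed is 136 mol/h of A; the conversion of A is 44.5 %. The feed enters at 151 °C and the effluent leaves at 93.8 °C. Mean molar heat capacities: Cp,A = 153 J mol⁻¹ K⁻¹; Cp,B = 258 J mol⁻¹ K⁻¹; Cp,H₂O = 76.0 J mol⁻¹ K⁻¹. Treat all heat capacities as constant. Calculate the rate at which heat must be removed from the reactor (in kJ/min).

Q_out = 37.9 kJ/min

Extent of reaction ξ = 0.445 × 136 / 2 = 30.26 mol/h
Reaction term: ξ·ΔH°_rxn = 30.26 × -37.7 = -1140.8 kJ/h
Sensible, feed 151→25 °C: -2621.8 kJ/h
Outlet flows (mol/h): A 75.48, B 30.26, H₂O 30.26
Sensible, products 25→93.8 °C: 1489.9 kJ/h
Q = ΔH = -2272.7 kJ/h = -0.63131 kW
Heat removed = 37.879 kJ/min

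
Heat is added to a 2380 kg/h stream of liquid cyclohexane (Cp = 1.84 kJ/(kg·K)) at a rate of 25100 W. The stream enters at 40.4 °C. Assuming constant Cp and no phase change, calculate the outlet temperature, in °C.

T_out = 61.0 °C

Q = 25100 W = 90360 kJ/h
ΔT = Q/(ṁ·Cp) = 90360/(2380×1.84) = 20.634 K
T_out = 40.4 + 20.634 = 61.034 °C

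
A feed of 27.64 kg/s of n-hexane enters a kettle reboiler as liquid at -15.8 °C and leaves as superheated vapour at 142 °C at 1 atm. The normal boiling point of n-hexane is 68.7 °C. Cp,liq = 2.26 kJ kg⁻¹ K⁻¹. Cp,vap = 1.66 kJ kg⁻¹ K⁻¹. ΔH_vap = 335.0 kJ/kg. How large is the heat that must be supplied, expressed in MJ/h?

Q = 64400 MJ/h

liquid -15.8→68.7 °C: 190.97 kJ/kg
vaporisation at 68.7 °C: 335 kJ/kg
vapour 68.7→142 °C: 121.68 kJ/kg
Δh = 190.97 + 335 + 121.68 = 647.65 kJ/kg
Q = ṁ·Δh = 27.64 kg/s × 647.65 kJ/kg = 17901 kJ/s
|Q| = 17901 kW = 64444 MJ/h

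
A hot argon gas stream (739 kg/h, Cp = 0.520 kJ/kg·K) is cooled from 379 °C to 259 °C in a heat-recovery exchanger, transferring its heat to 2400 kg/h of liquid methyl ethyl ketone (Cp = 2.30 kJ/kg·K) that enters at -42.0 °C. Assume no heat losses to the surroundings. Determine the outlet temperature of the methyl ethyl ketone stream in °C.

Heat released by hot stream: Q = 739 × 0.520 × (379 − 259) = 46114 kJ/h
Energy balance on cold side (adiabatic exchanger): Q = ṁ_c·Cp_c·(T_c,out − T_c,in)
T_c,out = -42.0 + 46114/(2400 × 2.30) = -33.646 °C

T_c,out = -33.6 °C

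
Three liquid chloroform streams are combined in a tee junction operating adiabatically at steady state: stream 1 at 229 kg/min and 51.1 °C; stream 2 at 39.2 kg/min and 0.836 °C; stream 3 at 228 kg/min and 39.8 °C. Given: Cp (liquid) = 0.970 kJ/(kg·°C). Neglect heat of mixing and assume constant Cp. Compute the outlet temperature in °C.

T_out = 41.9 °C

Adiabatic, steady state ⇒ Σ ṁᵢCp,ᵢ(T_out − Tᵢ) = 0
T_out = Σ ṁᵢCp,ᵢTᵢ / Σ ṁᵢCp,ᵢ
      = 20185 / 481.31 = 41.937 °C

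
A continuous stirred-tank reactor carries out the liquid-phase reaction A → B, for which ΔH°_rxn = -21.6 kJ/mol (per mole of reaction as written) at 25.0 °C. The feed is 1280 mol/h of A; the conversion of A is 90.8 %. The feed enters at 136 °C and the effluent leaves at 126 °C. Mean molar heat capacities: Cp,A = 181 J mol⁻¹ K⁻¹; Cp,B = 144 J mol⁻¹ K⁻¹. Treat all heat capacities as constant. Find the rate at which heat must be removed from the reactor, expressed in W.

Extent of reaction ξ = 0.908 × 1280 = 1162.2 mol/h
Reaction term: ξ·ΔH°_rxn = 1162.2 × -21.6 = -25104 kJ/h
Sensible, feed 136→25 °C: -25716 kJ/h
Outlet flows (mol/h): A 117.76, B 1162.2
Sensible, products 25→126 °C: 19056 kJ/h
Q = ΔH = -31764 kJ/h = -8.8235 kW
Heat removed = 8823.5 W

Q_out = 8820 W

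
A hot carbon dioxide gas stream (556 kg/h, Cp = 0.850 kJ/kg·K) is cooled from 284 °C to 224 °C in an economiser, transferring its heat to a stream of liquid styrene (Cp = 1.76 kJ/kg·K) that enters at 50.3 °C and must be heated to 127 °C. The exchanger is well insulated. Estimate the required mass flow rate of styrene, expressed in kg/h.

Heat released by hot stream: Q = 556 × 0.850 × (284 − 224) = 28356 kJ/h
Energy balance on cold side (adiabatic exchanger): Q = ṁ_c·Cp_c·(T_c,out − T_c,in)
ṁ_c = 28356 / [1.76 × (127 − 50.3)] = 210.06 kg/h

ṁ_c = 210 kg/h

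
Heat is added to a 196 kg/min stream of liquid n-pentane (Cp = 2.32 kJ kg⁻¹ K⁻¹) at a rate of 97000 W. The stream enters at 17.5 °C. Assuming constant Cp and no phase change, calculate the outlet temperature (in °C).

Q = 97000 W = 5820 kJ/min
ΔT = Q/(ṁ·Cp) = 5820/(196×2.32) = 12.799 K
T_out = 17.5 + 12.799 = 30.299 °C

T_out = 30.3 °C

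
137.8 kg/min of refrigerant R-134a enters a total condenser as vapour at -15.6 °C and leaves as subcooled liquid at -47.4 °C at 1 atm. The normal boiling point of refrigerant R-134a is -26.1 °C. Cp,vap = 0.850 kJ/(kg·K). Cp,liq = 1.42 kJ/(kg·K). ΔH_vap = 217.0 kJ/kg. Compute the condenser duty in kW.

vapour -15.6→-26.1 °C: -8.925 kJ/kg
condensation at -26.1 °C: -217 kJ/kg
liquid -26.1→-47.4 °C: -30.246 kJ/kg
Δh = -8.925 + -217 + -30.246 = -256.17 kJ/kg
Q = ṁ·Δh = 137.8 kg/min × -256.17 kJ/kg = -35300 kJ/min
|Q| = 588.34 kW

Q_c = 588 kW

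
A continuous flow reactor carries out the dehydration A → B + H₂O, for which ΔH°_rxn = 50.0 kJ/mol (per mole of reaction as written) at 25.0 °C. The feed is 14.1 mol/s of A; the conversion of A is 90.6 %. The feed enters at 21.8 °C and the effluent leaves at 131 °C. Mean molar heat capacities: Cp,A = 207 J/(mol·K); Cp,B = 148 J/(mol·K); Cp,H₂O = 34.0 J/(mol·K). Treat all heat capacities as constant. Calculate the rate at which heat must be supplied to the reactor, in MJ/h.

Extent of reaction ξ = 0.906 × 14.1 = 12.775 mol/s
Reaction term: ξ·ΔH°_rxn = 12.775 × 50.0 = 638.73 kJ/s
Sensible, feed 21.8→25 °C: 9.3398 kJ/s
Outlet flows (mol/s): A 1.3254, B 12.775, H₂O 12.775
Sensible, products 25→131 °C: 275.53 kJ/s
Q = ΔH = 923.6 kJ/s = 923.6 kW
Heat supplied = 3325 MJ/h

Q_in = 3320 MJ/h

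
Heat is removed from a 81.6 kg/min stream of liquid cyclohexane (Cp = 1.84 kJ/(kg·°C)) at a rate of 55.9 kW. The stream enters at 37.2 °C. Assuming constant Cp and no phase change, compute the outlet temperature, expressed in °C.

T_out = 14.9 °C

Q = 55.9 kW = 3354 kJ/min
ΔT = Q/(ṁ·Cp) = 3354/(81.6×1.84) = 22.339 K
T_out = 37.2 − 22.339 = 14.861 °C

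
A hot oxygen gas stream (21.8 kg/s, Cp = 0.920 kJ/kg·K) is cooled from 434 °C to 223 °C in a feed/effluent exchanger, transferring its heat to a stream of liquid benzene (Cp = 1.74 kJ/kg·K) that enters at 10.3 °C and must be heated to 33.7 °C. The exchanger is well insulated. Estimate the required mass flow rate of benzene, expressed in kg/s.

Heat released by hot stream: Q = 21.8 × 0.920 × (434 − 223) = 4231.8 kJ/s
Energy balance on cold side (adiabatic exchanger): Q = ṁ_c·Cp_c·(T_c,out − T_c,in)
ṁ_c = 4231.8 / [1.74 × (33.7 − 10.3)] = 103.93 kg/s

ṁ_c = 104 kg/s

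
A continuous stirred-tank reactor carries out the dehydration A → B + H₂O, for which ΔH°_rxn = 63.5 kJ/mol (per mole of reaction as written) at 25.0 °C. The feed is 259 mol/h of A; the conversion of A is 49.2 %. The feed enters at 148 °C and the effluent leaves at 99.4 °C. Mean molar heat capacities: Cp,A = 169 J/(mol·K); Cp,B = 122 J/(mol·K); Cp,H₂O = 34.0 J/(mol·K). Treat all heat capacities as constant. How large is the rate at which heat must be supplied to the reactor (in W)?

Q_in = 1620 W

Extent of reaction ξ = 0.492 × 259 = 127.43 mol/h
Reaction term: ξ·ΔH°_rxn = 127.43 × 63.5 = 8091.7 kJ/h
Sensible, feed 148→25 °C: -5383.8 kJ/h
Outlet flows (mol/h): A 131.57, B 127.43, H₂O 127.43
Sensible, products 25→99.4 °C: 3133.3 kJ/h
Q = ΔH = 5841.2 kJ/h = 1.6225 kW
Heat supplied = 1622.5 W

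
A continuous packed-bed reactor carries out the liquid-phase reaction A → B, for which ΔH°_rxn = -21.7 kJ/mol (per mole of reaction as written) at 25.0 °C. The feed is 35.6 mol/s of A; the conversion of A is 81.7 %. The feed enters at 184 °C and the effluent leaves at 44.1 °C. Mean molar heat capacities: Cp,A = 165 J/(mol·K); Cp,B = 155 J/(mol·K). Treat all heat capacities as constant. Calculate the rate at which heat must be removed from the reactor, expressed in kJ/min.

Extent of reaction ξ = 0.817 × 35.6 = 29.085 mol/s
Reaction term: ξ·ΔH°_rxn = 29.085 × -21.7 = -631.15 kJ/s
Sensible, feed 184→25 °C: -933.97 kJ/s
Outlet flows (mol/s): A 6.5148, B 29.085
Sensible, products 25→44.1 °C: 106.64 kJ/s
Q = ΔH = -1458.5 kJ/s = -1458.5 kW
Heat removed = 87509 kJ/min

Q_out = 87500 kJ/min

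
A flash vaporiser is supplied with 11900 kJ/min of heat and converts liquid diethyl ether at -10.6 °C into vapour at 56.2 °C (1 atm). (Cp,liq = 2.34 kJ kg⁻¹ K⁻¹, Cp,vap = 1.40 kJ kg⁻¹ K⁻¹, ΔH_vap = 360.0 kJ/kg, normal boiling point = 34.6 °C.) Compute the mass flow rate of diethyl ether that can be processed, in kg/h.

Δh = 2.34×(34.6−-10.6) + 360.0 + 1.40×(56.2−34.6) = 496.01 kJ/kg
Q = 11900 kJ/min = 198.33 kJ/s = 714000 kJ/h
ṁ = Q/Δh = 714000 / 496.01 = 1439.5 kg/h

ṁ = 1440 kg/h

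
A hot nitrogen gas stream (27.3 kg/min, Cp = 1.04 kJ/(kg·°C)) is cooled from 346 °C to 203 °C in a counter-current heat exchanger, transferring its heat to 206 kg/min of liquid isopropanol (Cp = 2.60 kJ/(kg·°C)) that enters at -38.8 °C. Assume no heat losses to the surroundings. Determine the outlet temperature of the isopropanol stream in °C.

T_c,out = -31.2 °C

Heat released by hot stream: Q = 27.3 × 1.04 × (346 − 203) = 4060.1 kJ/min
Energy balance on cold side (adiabatic exchanger): Q = ṁ_c·Cp_c·(T_c,out − T_c,in)
T_c,out = -38.8 + 4060.1/(206 × 2.60) = -31.22 °C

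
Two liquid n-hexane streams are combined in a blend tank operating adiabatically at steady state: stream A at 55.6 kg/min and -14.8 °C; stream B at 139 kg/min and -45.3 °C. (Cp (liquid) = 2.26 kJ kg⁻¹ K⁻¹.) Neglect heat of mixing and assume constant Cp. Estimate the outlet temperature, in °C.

Energy balance with Q = 0: Σ ṁᵢCp,ᵢ(T_out − Tᵢ) = 0
T_out = Σ ṁᵢCp,ᵢTᵢ / Σ ṁᵢCp,ᵢ
      = -16090 / 439.8 = -36.586 °C

T_out = -36.6 °C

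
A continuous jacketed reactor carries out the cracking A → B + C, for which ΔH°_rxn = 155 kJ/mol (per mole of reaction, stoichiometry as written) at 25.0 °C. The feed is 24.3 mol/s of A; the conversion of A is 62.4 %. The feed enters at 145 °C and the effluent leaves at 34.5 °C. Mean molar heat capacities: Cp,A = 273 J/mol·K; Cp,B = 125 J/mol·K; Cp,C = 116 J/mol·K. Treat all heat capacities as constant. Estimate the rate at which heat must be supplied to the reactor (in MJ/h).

Extent of reaction ξ = 0.624 × 24.3 = 15.163 mol/s
Reaction term: ξ·ΔH°_rxn = 15.163 × 155 = 2350.3 kJ/s
Sensible, feed 145→25 °C: -796.07 kJ/s
Outlet flows (mol/s): A 9.1368, B 15.163, C 15.163
Sensible, products 25→34.5 °C: 58.412 kJ/s
Q = ΔH = 1612.6 kJ/s = 1612.6 kW
Heat supplied = 5805.5 MJ/h

Q_in = 5810 MJ/h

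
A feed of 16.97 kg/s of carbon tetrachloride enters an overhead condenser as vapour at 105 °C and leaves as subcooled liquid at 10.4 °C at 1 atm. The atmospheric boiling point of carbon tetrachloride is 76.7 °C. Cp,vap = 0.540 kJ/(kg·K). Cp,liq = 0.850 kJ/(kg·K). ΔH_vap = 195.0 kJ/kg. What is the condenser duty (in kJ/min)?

vapour 105→76.7 °C: -15.282 kJ/kg
condensation at 76.7 °C: -195 kJ/kg
liquid 76.7→10.4 °C: -56.355 kJ/kg
Δh = -15.282 + -195 + -56.355 = -266.64 kJ/kg
Q = ṁ·Δh = 16.97 kg/s × -266.64 kJ/kg = -4524.8 kJ/s
|Q| = 4524.8 kW = 271490 kJ/min

Q_c = 271000 kJ/min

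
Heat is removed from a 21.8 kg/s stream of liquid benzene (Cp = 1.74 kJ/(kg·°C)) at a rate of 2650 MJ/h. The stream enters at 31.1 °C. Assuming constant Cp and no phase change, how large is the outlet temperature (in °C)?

Q = 2650 MJ/h = 736.11 kJ/s
ΔT = Q/(ṁ·Cp) = 736.11/(21.8×1.74) = 19.406 K
T_out = 31.1 − 19.406 = 11.694 °C

T_out = 11.7 °C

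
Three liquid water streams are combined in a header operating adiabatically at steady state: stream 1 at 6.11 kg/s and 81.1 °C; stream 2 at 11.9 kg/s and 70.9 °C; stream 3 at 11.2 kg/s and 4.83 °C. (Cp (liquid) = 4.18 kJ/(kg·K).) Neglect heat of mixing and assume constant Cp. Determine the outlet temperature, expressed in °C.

T_out = 47.7 °C

Energy balance with Q = 0: Σ ṁᵢCp,ᵢ(T_out − Tᵢ) = 0
T_out = Σ ṁᵢCp,ᵢTᵢ / Σ ṁᵢCp,ᵢ
      = 5824.1 / 122.1 = 47.7 °C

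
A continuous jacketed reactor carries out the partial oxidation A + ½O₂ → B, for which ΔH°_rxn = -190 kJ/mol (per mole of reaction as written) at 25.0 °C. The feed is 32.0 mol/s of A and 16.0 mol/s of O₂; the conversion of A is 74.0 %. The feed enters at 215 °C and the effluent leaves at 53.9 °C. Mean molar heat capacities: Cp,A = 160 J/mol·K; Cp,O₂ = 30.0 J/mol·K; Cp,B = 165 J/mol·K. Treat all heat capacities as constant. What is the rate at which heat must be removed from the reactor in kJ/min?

Extent of reaction ξ = 0.740 × 32.0 = 23.68 mol/s
Reaction term: ξ·ΔH°_rxn = 23.68 × -190 = -4499.2 kJ/s
Sensible, feed 215→25 °C: -1064 kJ/s
Outlet flows (mol/s): A 8.32, O₂ 4.16, B 23.68
Sensible, products 25→53.9 °C: 155 kJ/s
Q = ΔH = -5408.2 kJ/s = -5408.2 kW
Heat removed = 324490 kJ/min

Q_out = 324000 kJ/min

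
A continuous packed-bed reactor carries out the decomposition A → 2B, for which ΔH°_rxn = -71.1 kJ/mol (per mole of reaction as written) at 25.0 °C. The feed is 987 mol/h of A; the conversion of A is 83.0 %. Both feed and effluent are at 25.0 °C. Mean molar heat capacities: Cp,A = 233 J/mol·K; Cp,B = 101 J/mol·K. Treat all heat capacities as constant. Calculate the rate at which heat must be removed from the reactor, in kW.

Q_out = 16.2 kW

Extent of reaction ξ = 0.830 × 987 = 819.21 mol/h
Reaction term: ξ·ΔH°_rxn = 819.21 × -71.1 = -58246 kJ/h
Q = ΔH = -58246 kJ/h = -16.179 kW
Heat removed = 16.179 kW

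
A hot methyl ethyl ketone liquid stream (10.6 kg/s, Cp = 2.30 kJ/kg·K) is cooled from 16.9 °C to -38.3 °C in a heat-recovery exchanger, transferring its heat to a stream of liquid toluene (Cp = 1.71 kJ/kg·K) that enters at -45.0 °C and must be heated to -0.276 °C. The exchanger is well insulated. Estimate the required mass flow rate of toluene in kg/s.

ṁ_c = 17.6 kg/s

Heat released by hot stream: Q = 10.6 × 2.30 × (16.9 − -38.3) = 1345.8 kJ/s
Energy balance on cold side (adiabatic exchanger): Q = ṁ_c·Cp_c·(T_c,out − T_c,in)
ṁ_c = 1345.8 / [1.71 × (-0.276 − -45.0)] = 17.597 kg/s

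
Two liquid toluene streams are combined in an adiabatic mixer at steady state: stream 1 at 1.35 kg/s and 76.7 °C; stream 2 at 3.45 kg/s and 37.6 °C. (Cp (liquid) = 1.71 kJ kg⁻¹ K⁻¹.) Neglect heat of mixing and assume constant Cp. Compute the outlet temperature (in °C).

No heat crosses the boundary, so H_out = H_in.
Σ ṁᵢCp,ᵢTᵢ = 1.35×1.71×76.7 + 3.45×1.71×37.6 = 398.88
Σ ṁᵢCp,ᵢ = 1.35×1.71 + 3.45×1.71 = 8.208
T_out = 398.88 / 8.208 = 48.597 °C

T_out = 48.6 °C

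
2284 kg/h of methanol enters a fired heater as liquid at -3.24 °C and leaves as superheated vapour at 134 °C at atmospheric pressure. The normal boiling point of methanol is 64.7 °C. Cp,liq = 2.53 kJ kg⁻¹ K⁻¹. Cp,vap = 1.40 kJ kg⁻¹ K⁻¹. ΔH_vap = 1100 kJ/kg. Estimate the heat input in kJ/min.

liquid -3.24→64.7 °C: 171.89 kJ/kg
vaporisation at 64.7 °C: 1100 kJ/kg
vapour 64.7→134 °C: 97.02 kJ/kg
Δh = 171.89 + 1100 + 97.02 = 1368.9 kJ/kg
Q = ṁ·Δh = 2284 kg/h × 1368.9 kJ/kg = 3.1266e+06 kJ/h
|Q| = 868.5 kW = 52110 kJ/min

Q = 52100 kJ/min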